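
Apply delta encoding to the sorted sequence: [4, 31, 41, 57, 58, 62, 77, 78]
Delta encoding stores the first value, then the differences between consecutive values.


First value: 4
Deltas:
  31 - 4 = 27
  41 - 31 = 10
  57 - 41 = 16
  58 - 57 = 1
  62 - 58 = 4
  77 - 62 = 15
  78 - 77 = 1


Delta encoded: [4, 27, 10, 16, 1, 4, 15, 1]


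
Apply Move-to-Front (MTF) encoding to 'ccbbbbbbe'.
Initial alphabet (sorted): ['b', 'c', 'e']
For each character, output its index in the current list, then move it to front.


MTF encoding:
'c': index 1 in ['b', 'c', 'e'] -> ['c', 'b', 'e']
'c': index 0 in ['c', 'b', 'e'] -> ['c', 'b', 'e']
'b': index 1 in ['c', 'b', 'e'] -> ['b', 'c', 'e']
'b': index 0 in ['b', 'c', 'e'] -> ['b', 'c', 'e']
'b': index 0 in ['b', 'c', 'e'] -> ['b', 'c', 'e']
'b': index 0 in ['b', 'c', 'e'] -> ['b', 'c', 'e']
'b': index 0 in ['b', 'c', 'e'] -> ['b', 'c', 'e']
'b': index 0 in ['b', 'c', 'e'] -> ['b', 'c', 'e']
'e': index 2 in ['b', 'c', 'e'] -> ['e', 'b', 'c']


Output: [1, 0, 1, 0, 0, 0, 0, 0, 2]


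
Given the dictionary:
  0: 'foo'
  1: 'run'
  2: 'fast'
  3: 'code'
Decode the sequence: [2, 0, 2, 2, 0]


Look up each index in the dictionary:
  2 -> 'fast'
  0 -> 'foo'
  2 -> 'fast'
  2 -> 'fast'
  0 -> 'foo'

Decoded: "fast foo fast fast foo"


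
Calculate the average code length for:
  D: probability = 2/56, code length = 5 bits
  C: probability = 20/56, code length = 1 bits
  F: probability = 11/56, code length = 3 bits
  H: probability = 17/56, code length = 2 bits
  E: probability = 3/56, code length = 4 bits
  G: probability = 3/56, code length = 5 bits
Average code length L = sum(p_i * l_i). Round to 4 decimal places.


Weighted contributions p_i * l_i:
  D: (2/56) * 5 = 10/56
  C: (20/56) * 1 = 20/56
  F: (11/56) * 3 = 33/56
  H: (17/56) * 2 = 34/56
  E: (3/56) * 4 = 12/56
  G: (3/56) * 5 = 15/56
Sum = (10 + 20 + 33 + 34 + 12 + 15)/56 = 124/56

L = 124/56 = 2.2143 bits/symbol


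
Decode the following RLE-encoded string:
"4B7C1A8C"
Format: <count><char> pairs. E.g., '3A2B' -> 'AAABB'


Expanding each <count><char> pair:
  4B -> 'BBBB'
  7C -> 'CCCCCCC'
  1A -> 'A'
  8C -> 'CCCCCCCC'

Decoded = BBBBCCCCCCCACCCCCCCC


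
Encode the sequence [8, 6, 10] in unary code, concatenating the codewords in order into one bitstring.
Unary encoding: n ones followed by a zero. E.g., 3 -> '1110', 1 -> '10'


Encode each number as n ones followed by a terminating 0:
  8 -> 111111110 (9 bits)
  6 -> 1111110 (7 bits)
  10 -> 11111111110 (11 bits)
Total length = 9 + 7 + 11 = 27 bits.

Unary([8, 6, 10]) = 111111110111111011111111110 (27 bits)


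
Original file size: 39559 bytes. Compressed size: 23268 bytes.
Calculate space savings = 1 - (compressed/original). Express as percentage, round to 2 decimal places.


ratio = compressed/original = 23268/39559 = 0.588185
savings = 1 - ratio = 1 - 0.588185 = 0.411815
as a percentage: 0.411815 * 100 = 41.18%

Space savings = 1 - 23268/39559 = 41.18%


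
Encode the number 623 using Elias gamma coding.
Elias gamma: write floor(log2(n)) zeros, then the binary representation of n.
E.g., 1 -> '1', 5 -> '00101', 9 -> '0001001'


num_bits = floor(log2(623)) + 1 = 10
leading_zeros = num_bits - 1 = 9
binary(623) = 1001101111

Elias gamma(623) = '000000000' + '1001101111' = 0000000001001101111 (19 bits)


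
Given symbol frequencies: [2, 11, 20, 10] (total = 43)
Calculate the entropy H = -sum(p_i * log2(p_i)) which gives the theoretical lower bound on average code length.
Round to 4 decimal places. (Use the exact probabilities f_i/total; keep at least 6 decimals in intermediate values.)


Per-symbol terms -p_i * log2(p_i) with p_i = f_i/43:
  p = 2/43 = 0.046512: log2(p) = -4.426265, -p*log2(p) = 0.205873
  p = 11/43 = 0.255814: log2(p) = -1.966833, -p*log2(p) = 0.503143
  p = 20/43 = 0.465116: log2(p) = -1.104337, -p*log2(p) = 0.513645
  p = 10/43 = 0.232558: log2(p) = -2.104337, -p*log2(p) = 0.489381
H = 0.205873 + 0.503143 + 0.513645 + 0.489381 = 1.712042

H = 1.712 bits/symbol


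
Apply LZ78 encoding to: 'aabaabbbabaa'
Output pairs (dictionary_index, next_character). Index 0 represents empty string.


LZ78 encoding steps:
Dictionary: {0: ''}
Step 1: w='' (idx 0), next='a' -> output (0, 'a'), add 'a' as idx 1
Step 2: w='a' (idx 1), next='b' -> output (1, 'b'), add 'ab' as idx 2
Step 3: w='a' (idx 1), next='a' -> output (1, 'a'), add 'aa' as idx 3
Step 4: w='' (idx 0), next='b' -> output (0, 'b'), add 'b' as idx 4
Step 5: w='b' (idx 4), next='b' -> output (4, 'b'), add 'bb' as idx 5
Step 6: w='ab' (idx 2), next='a' -> output (2, 'a'), add 'aba' as idx 6
Step 7: w='a' (idx 1), end of input -> output (1, '')


Encoded: [(0, 'a'), (1, 'b'), (1, 'a'), (0, 'b'), (4, 'b'), (2, 'a'), (1, '')]


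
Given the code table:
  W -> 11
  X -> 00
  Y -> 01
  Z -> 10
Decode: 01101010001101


Decoding:
01 -> Y
10 -> Z
10 -> Z
10 -> Z
00 -> X
11 -> W
01 -> Y


Result: YZZZXWY


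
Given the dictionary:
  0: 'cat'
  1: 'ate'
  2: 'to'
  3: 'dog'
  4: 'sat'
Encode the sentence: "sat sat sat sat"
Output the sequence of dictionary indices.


Look up each word in the dictionary:
  'sat' -> 4
  'sat' -> 4
  'sat' -> 4
  'sat' -> 4

Encoded: [4, 4, 4, 4]


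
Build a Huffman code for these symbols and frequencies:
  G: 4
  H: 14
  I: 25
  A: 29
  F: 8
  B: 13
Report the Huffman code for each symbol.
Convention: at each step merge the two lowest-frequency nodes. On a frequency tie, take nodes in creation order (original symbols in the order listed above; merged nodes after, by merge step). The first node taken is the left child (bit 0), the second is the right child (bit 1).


Huffman tree construction:
Step 1: Merge G(4) + F(8) = 12
Step 2: Merge (G+F)(12) + B(13) = 25
Step 3: Merge H(14) + I(25) = 39
Step 4: Merge ((G+F)+B)(25) + A(29) = 54
Step 5: Merge (H+I)(39) + (((G+F)+B)+A)(54) = 93
Read each symbol's code off the tree from the root (left child = 0, right child = 1).

Codes:
  G: 1000 (length 4)
  H: 00 (length 2)
  I: 01 (length 2)
  A: 11 (length 2)
  F: 1001 (length 4)
  B: 101 (length 3)
Average code length: 223/93 = 2.3978 bits/symbol


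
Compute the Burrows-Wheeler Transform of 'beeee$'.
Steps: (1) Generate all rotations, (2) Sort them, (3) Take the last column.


Rotations (sorted):
  0: $beeee -> last char: e
  1: beeee$ -> last char: $
  2: e$beee -> last char: e
  3: ee$bee -> last char: e
  4: eee$be -> last char: e
  5: eeee$b -> last char: b


BWT = e$eeeb


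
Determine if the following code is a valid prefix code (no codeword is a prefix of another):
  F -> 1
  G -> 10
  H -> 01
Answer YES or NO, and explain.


Checking each pair (does one codeword prefix another?):
  F='1' vs G='10': prefix -- VIOLATION

NO -- this is NOT a valid prefix code. F (1) is a prefix of G (10).


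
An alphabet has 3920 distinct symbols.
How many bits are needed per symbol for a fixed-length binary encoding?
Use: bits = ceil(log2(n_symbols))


log2(3920) = 11.9366
Bracket: 2^11 = 2048 < 3920 <= 2^12 = 4096
So ceil(log2(3920)) = 12

bits = ceil(log2(3920)) = ceil(11.9366) = 12 bits


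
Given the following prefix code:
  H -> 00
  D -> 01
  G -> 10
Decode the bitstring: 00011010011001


Decoding step by step:
Bits 00 -> H
Bits 01 -> D
Bits 10 -> G
Bits 10 -> G
Bits 01 -> D
Bits 10 -> G
Bits 01 -> D


Decoded message: HDGGDGD


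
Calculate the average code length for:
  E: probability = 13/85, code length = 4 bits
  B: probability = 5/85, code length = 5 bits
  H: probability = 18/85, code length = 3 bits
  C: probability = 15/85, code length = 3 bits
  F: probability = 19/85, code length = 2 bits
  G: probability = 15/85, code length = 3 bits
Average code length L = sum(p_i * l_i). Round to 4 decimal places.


Weighted contributions p_i * l_i:
  E: (13/85) * 4 = 52/85
  B: (5/85) * 5 = 25/85
  H: (18/85) * 3 = 54/85
  C: (15/85) * 3 = 45/85
  F: (19/85) * 2 = 38/85
  G: (15/85) * 3 = 45/85
Sum = (52 + 25 + 54 + 45 + 38 + 45)/85 = 259/85

L = 259/85 = 3.0471 bits/symbol


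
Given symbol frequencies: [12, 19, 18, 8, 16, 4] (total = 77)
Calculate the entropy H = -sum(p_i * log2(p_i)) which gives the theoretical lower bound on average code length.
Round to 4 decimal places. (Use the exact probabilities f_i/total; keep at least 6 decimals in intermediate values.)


Per-symbol terms -p_i * log2(p_i) with p_i = f_i/77:
  p = 12/77 = 0.155844: log2(p) = -2.681824, -p*log2(p) = 0.417947
  p = 19/77 = 0.246753: log2(p) = -2.018859, -p*log2(p) = 0.498160
  p = 18/77 = 0.233766: log2(p) = -2.096862, -p*log2(p) = 0.490175
  p = 8/77 = 0.103896: log2(p) = -3.266787, -p*log2(p) = 0.339406
  p = 16/77 = 0.207792: log2(p) = -2.266787, -p*log2(p) = 0.471021
  p = 4/77 = 0.051948: log2(p) = -4.266787, -p*log2(p) = 0.221651
H = 0.417947 + 0.498160 + 0.490175 + 0.339406 + 0.471021 + 0.221651 = 2.438360

H = 2.4384 bits/symbol


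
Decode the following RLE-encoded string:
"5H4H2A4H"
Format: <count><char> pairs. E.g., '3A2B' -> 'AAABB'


Expanding each <count><char> pair:
  5H -> 'HHHHH'
  4H -> 'HHHH'
  2A -> 'AA'
  4H -> 'HHHH'

Decoded = HHHHHHHHHAAHHHH


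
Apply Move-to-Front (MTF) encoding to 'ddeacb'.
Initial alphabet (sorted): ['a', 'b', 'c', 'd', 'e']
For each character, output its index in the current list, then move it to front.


MTF encoding:
'd': index 3 in ['a', 'b', 'c', 'd', 'e'] -> ['d', 'a', 'b', 'c', 'e']
'd': index 0 in ['d', 'a', 'b', 'c', 'e'] -> ['d', 'a', 'b', 'c', 'e']
'e': index 4 in ['d', 'a', 'b', 'c', 'e'] -> ['e', 'd', 'a', 'b', 'c']
'a': index 2 in ['e', 'd', 'a', 'b', 'c'] -> ['a', 'e', 'd', 'b', 'c']
'c': index 4 in ['a', 'e', 'd', 'b', 'c'] -> ['c', 'a', 'e', 'd', 'b']
'b': index 4 in ['c', 'a', 'e', 'd', 'b'] -> ['b', 'c', 'a', 'e', 'd']


Output: [3, 0, 4, 2, 4, 4]


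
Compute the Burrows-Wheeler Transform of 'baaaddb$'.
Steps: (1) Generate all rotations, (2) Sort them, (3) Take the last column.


Rotations (sorted):
  0: $baaaddb -> last char: b
  1: aaaddb$b -> last char: b
  2: aaddb$ba -> last char: a
  3: addb$baa -> last char: a
  4: b$baaadd -> last char: d
  5: baaaddb$ -> last char: $
  6: db$baaad -> last char: d
  7: ddb$baaa -> last char: a


BWT = bbaad$da


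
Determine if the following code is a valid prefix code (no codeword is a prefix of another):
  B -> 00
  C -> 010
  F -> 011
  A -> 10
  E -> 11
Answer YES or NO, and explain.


Checking each pair (does one codeword prefix another?):
  B='00' vs C='010': no prefix
  B='00' vs F='011': no prefix
  B='00' vs A='10': no prefix
  B='00' vs E='11': no prefix
  C='010' vs B='00': no prefix
  C='010' vs F='011': no prefix
  C='010' vs A='10': no prefix
  C='010' vs E='11': no prefix
  F='011' vs B='00': no prefix
  F='011' vs C='010': no prefix
  F='011' vs A='10': no prefix
  F='011' vs E='11': no prefix
  A='10' vs B='00': no prefix
  A='10' vs C='010': no prefix
  A='10' vs F='011': no prefix
  A='10' vs E='11': no prefix
  E='11' vs B='00': no prefix
  E='11' vs C='010': no prefix
  E='11' vs F='011': no prefix
  E='11' vs A='10': no prefix
No violation found over all pairs.

YES -- this is a valid prefix code. No codeword is a prefix of any other codeword.


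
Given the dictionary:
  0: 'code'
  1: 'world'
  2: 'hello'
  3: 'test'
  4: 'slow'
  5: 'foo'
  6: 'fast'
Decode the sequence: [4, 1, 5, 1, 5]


Look up each index in the dictionary:
  4 -> 'slow'
  1 -> 'world'
  5 -> 'foo'
  1 -> 'world'
  5 -> 'foo'

Decoded: "slow world foo world foo"


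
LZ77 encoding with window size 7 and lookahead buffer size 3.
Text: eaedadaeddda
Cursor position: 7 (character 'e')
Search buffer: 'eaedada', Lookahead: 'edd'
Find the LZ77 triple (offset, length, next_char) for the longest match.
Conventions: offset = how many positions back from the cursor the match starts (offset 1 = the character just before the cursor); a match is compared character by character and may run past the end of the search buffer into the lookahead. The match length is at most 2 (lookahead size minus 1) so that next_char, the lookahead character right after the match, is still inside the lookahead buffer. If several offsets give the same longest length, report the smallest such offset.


Try each offset into the search buffer:
  offset=1 (pos 6, char 'a'): match length 0
  offset=2 (pos 5, char 'd'): match length 0
  offset=3 (pos 4, char 'a'): match length 0
  offset=4 (pos 3, char 'd'): match length 0
  offset=5 (pos 2, char 'e'): match length 2
  offset=6 (pos 1, char 'a'): match length 0
  offset=7 (pos 0, char 'e'): match length 1
Longest match has length 2 at offset 5.
next_char = character at position 7 + 2 = 9 -> 'd'

Best match: offset=5, length=2 (matching 'ed' starting at position 2)
LZ77 triple: (5, 2, 'd')


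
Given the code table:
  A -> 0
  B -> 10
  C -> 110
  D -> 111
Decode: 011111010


Decoding:
0 -> A
111 -> D
110 -> C
10 -> B


Result: ADCB


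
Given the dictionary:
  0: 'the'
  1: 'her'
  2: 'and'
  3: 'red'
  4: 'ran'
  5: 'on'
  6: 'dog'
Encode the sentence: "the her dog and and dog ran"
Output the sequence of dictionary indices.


Look up each word in the dictionary:
  'the' -> 0
  'her' -> 1
  'dog' -> 6
  'and' -> 2
  'and' -> 2
  'dog' -> 6
  'ran' -> 4

Encoded: [0, 1, 6, 2, 2, 6, 4]


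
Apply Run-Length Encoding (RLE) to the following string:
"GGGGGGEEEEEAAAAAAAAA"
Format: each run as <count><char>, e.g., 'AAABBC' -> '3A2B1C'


Scanning runs left to right:
  i=0: run of 'G' x 6 -> '6G'
  i=6: run of 'E' x 5 -> '5E'
  i=11: run of 'A' x 9 -> '9A'

RLE = 6G5E9A


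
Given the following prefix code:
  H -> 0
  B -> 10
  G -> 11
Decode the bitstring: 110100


Decoding step by step:
Bits 11 -> G
Bits 0 -> H
Bits 10 -> B
Bits 0 -> H


Decoded message: GHBH


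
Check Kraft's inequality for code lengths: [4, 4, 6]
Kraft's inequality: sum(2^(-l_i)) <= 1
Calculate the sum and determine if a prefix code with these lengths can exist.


Sum = 2^(-4) + 2^(-4) + 2^(-6)
    = 0.0625 + 0.0625 + 0.015625
    = 9/64 = 0.140625
Since 0.140625 <= 1, Kraft's inequality IS satisfied.
A prefix code with these lengths CAN exist.

Kraft sum = 0.140625. Satisfied.


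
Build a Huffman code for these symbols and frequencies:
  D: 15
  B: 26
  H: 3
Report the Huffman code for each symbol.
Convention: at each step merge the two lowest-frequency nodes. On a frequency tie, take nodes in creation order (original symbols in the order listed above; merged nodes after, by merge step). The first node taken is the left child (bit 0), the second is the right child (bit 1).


Huffman tree construction:
Step 1: Merge H(3) + D(15) = 18
Step 2: Merge (H+D)(18) + B(26) = 44
Read each symbol's code off the tree from the root (left child = 0, right child = 1).

Codes:
  D: 01 (length 2)
  B: 1 (length 1)
  H: 00 (length 2)
Average code length: 62/44 = 1.4091 bits/symbol


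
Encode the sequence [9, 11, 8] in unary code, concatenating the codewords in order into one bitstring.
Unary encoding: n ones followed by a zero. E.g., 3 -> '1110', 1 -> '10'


Encode each number as n ones followed by a terminating 0:
  9 -> 1111111110 (10 bits)
  11 -> 111111111110 (12 bits)
  8 -> 111111110 (9 bits)
Total length = 10 + 12 + 9 = 31 bits.

Unary([9, 11, 8]) = 1111111110111111111110111111110 (31 bits)


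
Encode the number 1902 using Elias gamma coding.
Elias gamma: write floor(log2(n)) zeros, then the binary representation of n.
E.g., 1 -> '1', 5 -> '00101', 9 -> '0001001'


num_bits = floor(log2(1902)) + 1 = 11
leading_zeros = num_bits - 1 = 10
binary(1902) = 11101101110

Elias gamma(1902) = '0000000000' + '11101101110' = 000000000011101101110 (21 bits)


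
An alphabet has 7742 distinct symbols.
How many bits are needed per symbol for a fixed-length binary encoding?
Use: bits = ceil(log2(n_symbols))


log2(7742) = 12.9185
Bracket: 2^12 = 4096 < 7742 <= 2^13 = 8192
So ceil(log2(7742)) = 13

bits = ceil(log2(7742)) = ceil(12.9185) = 13 bits


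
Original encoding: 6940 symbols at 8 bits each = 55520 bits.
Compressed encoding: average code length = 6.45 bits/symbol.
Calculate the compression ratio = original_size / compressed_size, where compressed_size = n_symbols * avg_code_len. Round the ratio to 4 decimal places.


original_size = n_symbols * orig_bits = 6940 * 8 = 55520 bits
compressed_size = n_symbols * avg_code_len = 6940 * 6.45 = 44763.0 bits
ratio = original_size / compressed_size = 55520 / 44763.0 = 1.2403

Compression ratio = 1.2403


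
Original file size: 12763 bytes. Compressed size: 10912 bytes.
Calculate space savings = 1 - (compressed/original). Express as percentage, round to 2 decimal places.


ratio = compressed/original = 10912/12763 = 0.854971
savings = 1 - ratio = 1 - 0.854971 = 0.145029
as a percentage: 0.145029 * 100 = 14.5%

Space savings = 1 - 10912/12763 = 14.5%


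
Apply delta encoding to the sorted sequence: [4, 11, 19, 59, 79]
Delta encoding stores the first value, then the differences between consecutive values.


First value: 4
Deltas:
  11 - 4 = 7
  19 - 11 = 8
  59 - 19 = 40
  79 - 59 = 20


Delta encoded: [4, 7, 8, 40, 20]


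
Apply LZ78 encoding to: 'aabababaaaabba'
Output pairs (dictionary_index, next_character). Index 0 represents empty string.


LZ78 encoding steps:
Dictionary: {0: ''}
Step 1: w='' (idx 0), next='a' -> output (0, 'a'), add 'a' as idx 1
Step 2: w='a' (idx 1), next='b' -> output (1, 'b'), add 'ab' as idx 2
Step 3: w='ab' (idx 2), next='a' -> output (2, 'a'), add 'aba' as idx 3
Step 4: w='' (idx 0), next='b' -> output (0, 'b'), add 'b' as idx 4
Step 5: w='a' (idx 1), next='a' -> output (1, 'a'), add 'aa' as idx 5
Step 6: w='aa' (idx 5), next='b' -> output (5, 'b'), add 'aab' as idx 6
Step 7: w='b' (idx 4), next='a' -> output (4, 'a'), add 'ba' as idx 7


Encoded: [(0, 'a'), (1, 'b'), (2, 'a'), (0, 'b'), (1, 'a'), (5, 'b'), (4, 'a')]


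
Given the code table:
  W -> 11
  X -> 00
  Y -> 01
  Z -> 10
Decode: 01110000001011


Decoding:
01 -> Y
11 -> W
00 -> X
00 -> X
00 -> X
10 -> Z
11 -> W


Result: YWXXXZW


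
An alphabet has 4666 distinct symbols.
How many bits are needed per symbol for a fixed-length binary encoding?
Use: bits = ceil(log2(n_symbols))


log2(4666) = 12.188
Bracket: 2^12 = 4096 < 4666 <= 2^13 = 8192
So ceil(log2(4666)) = 13

bits = ceil(log2(4666)) = ceil(12.188) = 13 bits


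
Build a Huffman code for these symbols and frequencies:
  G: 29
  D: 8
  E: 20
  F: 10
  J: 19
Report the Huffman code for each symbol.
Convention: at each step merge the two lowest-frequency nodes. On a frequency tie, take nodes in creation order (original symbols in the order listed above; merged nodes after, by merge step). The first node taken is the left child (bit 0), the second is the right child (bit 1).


Huffman tree construction:
Step 1: Merge D(8) + F(10) = 18
Step 2: Merge (D+F)(18) + J(19) = 37
Step 3: Merge E(20) + G(29) = 49
Step 4: Merge ((D+F)+J)(37) + (E+G)(49) = 86
Read each symbol's code off the tree from the root (left child = 0, right child = 1).

Codes:
  G: 11 (length 2)
  D: 000 (length 3)
  E: 10 (length 2)
  F: 001 (length 3)
  J: 01 (length 2)
Average code length: 190/86 = 2.2093 bits/symbol


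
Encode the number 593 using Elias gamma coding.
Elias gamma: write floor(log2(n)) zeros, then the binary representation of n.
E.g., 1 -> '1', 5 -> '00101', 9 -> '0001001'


num_bits = floor(log2(593)) + 1 = 10
leading_zeros = num_bits - 1 = 9
binary(593) = 1001010001

Elias gamma(593) = '000000000' + '1001010001' = 0000000001001010001 (19 bits)


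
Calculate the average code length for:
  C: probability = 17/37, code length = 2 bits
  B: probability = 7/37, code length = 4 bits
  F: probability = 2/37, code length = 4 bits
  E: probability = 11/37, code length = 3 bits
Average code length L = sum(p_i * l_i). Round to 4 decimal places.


Weighted contributions p_i * l_i:
  C: (17/37) * 2 = 34/37
  B: (7/37) * 4 = 28/37
  F: (2/37) * 4 = 8/37
  E: (11/37) * 3 = 33/37
Sum = (34 + 28 + 8 + 33)/37 = 103/37

L = 103/37 = 2.7838 bits/symbol


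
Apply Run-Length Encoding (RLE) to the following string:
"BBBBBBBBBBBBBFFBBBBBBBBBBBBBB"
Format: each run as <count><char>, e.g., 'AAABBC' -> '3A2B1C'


Scanning runs left to right:
  i=0: run of 'B' x 13 -> '13B'
  i=13: run of 'F' x 2 -> '2F'
  i=15: run of 'B' x 14 -> '14B'

RLE = 13B2F14B


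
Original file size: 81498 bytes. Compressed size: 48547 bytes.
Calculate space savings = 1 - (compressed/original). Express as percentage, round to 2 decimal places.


ratio = compressed/original = 48547/81498 = 0.595683
savings = 1 - ratio = 1 - 0.595683 = 0.404317
as a percentage: 0.404317 * 100 = 40.43%

Space savings = 1 - 48547/81498 = 40.43%


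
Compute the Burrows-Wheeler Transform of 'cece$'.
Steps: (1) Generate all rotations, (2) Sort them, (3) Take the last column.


Rotations (sorted):
  0: $cece -> last char: e
  1: ce$ce -> last char: e
  2: cece$ -> last char: $
  3: e$cec -> last char: c
  4: ece$c -> last char: c


BWT = ee$cc


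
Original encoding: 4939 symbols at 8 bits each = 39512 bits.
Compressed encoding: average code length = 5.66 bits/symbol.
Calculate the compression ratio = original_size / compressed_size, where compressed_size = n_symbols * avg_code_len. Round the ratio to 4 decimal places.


original_size = n_symbols * orig_bits = 4939 * 8 = 39512 bits
compressed_size = n_symbols * avg_code_len = 4939 * 5.66 = 27954.74 bits
ratio = original_size / compressed_size = 39512 / 27954.74 = 1.4134

Compression ratio = 1.4134


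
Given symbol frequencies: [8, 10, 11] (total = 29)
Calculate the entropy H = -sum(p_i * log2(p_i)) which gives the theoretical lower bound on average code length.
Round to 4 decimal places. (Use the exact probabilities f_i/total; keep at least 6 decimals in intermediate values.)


Per-symbol terms -p_i * log2(p_i) with p_i = f_i/29:
  p = 8/29 = 0.275862: log2(p) = -1.857981, -p*log2(p) = 0.512546
  p = 10/29 = 0.344828: log2(p) = -1.536053, -p*log2(p) = 0.529673
  p = 11/29 = 0.379310: log2(p) = -1.398549, -p*log2(p) = 0.530484
H = 0.512546 + 0.529673 + 0.530484 = 1.572703

H = 1.5727 bits/symbol


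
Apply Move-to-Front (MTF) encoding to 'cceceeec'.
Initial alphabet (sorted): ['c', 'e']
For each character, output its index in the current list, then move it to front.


MTF encoding:
'c': index 0 in ['c', 'e'] -> ['c', 'e']
'c': index 0 in ['c', 'e'] -> ['c', 'e']
'e': index 1 in ['c', 'e'] -> ['e', 'c']
'c': index 1 in ['e', 'c'] -> ['c', 'e']
'e': index 1 in ['c', 'e'] -> ['e', 'c']
'e': index 0 in ['e', 'c'] -> ['e', 'c']
'e': index 0 in ['e', 'c'] -> ['e', 'c']
'c': index 1 in ['e', 'c'] -> ['c', 'e']


Output: [0, 0, 1, 1, 1, 0, 0, 1]


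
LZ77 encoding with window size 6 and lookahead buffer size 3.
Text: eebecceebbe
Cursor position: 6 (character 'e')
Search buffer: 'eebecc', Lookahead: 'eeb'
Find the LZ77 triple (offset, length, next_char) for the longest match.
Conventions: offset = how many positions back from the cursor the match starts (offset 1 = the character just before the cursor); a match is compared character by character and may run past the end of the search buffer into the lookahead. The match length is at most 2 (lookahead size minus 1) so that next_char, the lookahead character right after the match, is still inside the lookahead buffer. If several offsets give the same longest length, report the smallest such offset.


Try each offset into the search buffer:
  offset=1 (pos 5, char 'c'): match length 0
  offset=2 (pos 4, char 'c'): match length 0
  offset=3 (pos 3, char 'e'): match length 1
  offset=4 (pos 2, char 'b'): match length 0
  offset=5 (pos 1, char 'e'): match length 1
  offset=6 (pos 0, char 'e'): match length 2
Longest match has length 2 at offset 6.
next_char = character at position 6 + 2 = 8 -> 'b'

Best match: offset=6, length=2 (matching 'ee' starting at position 0)
LZ77 triple: (6, 2, 'b')


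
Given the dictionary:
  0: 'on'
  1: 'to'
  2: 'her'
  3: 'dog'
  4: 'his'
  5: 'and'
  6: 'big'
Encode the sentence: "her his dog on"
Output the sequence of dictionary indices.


Look up each word in the dictionary:
  'her' -> 2
  'his' -> 4
  'dog' -> 3
  'on' -> 0

Encoded: [2, 4, 3, 0]


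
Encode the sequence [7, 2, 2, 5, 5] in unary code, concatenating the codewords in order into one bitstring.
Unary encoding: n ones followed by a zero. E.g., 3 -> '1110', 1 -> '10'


Encode each number as n ones followed by a terminating 0:
  7 -> 11111110 (8 bits)
  2 -> 110 (3 bits)
  2 -> 110 (3 bits)
  5 -> 111110 (6 bits)
  5 -> 111110 (6 bits)
Total length = 8 + 3 + 3 + 6 + 6 = 26 bits.

Unary([7, 2, 2, 5, 5]) = 11111110110110111110111110 (26 bits)


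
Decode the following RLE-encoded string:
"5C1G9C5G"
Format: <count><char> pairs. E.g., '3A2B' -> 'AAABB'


Expanding each <count><char> pair:
  5C -> 'CCCCC'
  1G -> 'G'
  9C -> 'CCCCCCCCC'
  5G -> 'GGGGG'

Decoded = CCCCCGCCCCCCCCCGGGGG


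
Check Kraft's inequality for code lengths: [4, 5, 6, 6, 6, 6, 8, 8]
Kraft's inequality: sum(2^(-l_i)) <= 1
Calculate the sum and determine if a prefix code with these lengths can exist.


Sum = 2^(-4) + 2^(-5) + 2^(-6) + 2^(-6) + 2^(-6) + 2^(-6) + 2^(-8) + 2^(-8)
    = 0.0625 + 0.03125 + 0.015625 + 0.015625 + 0.015625 + 0.015625 + 0.00390625 + 0.00390625
    = 42/256 = 0.1640625
Since 0.1640625 <= 1, Kraft's inequality IS satisfied.
A prefix code with these lengths CAN exist.

Kraft sum = 0.1640625. Satisfied.


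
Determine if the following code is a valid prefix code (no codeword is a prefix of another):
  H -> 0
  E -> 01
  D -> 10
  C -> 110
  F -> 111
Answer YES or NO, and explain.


Checking each pair (does one codeword prefix another?):
  H='0' vs E='01': prefix -- VIOLATION

NO -- this is NOT a valid prefix code. H (0) is a prefix of E (01).


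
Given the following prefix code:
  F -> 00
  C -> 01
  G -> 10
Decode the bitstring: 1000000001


Decoding step by step:
Bits 10 -> G
Bits 00 -> F
Bits 00 -> F
Bits 00 -> F
Bits 01 -> C


Decoded message: GFFFC


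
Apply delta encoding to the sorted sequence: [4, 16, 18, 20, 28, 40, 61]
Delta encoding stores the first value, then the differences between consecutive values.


First value: 4
Deltas:
  16 - 4 = 12
  18 - 16 = 2
  20 - 18 = 2
  28 - 20 = 8
  40 - 28 = 12
  61 - 40 = 21


Delta encoded: [4, 12, 2, 2, 8, 12, 21]


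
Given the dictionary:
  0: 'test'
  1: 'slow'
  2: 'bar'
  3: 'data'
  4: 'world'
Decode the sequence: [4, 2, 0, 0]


Look up each index in the dictionary:
  4 -> 'world'
  2 -> 'bar'
  0 -> 'test'
  0 -> 'test'

Decoded: "world bar test test"


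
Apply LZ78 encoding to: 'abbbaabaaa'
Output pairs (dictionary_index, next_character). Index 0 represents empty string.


LZ78 encoding steps:
Dictionary: {0: ''}
Step 1: w='' (idx 0), next='a' -> output (0, 'a'), add 'a' as idx 1
Step 2: w='' (idx 0), next='b' -> output (0, 'b'), add 'b' as idx 2
Step 3: w='b' (idx 2), next='b' -> output (2, 'b'), add 'bb' as idx 3
Step 4: w='a' (idx 1), next='a' -> output (1, 'a'), add 'aa' as idx 4
Step 5: w='b' (idx 2), next='a' -> output (2, 'a'), add 'ba' as idx 5
Step 6: w='aa' (idx 4), end of input -> output (4, '')


Encoded: [(0, 'a'), (0, 'b'), (2, 'b'), (1, 'a'), (2, 'a'), (4, '')]


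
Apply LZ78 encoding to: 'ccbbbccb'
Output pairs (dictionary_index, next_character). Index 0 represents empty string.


LZ78 encoding steps:
Dictionary: {0: ''}
Step 1: w='' (idx 0), next='c' -> output (0, 'c'), add 'c' as idx 1
Step 2: w='c' (idx 1), next='b' -> output (1, 'b'), add 'cb' as idx 2
Step 3: w='' (idx 0), next='b' -> output (0, 'b'), add 'b' as idx 3
Step 4: w='b' (idx 3), next='c' -> output (3, 'c'), add 'bc' as idx 4
Step 5: w='cb' (idx 2), end of input -> output (2, '')


Encoded: [(0, 'c'), (1, 'b'), (0, 'b'), (3, 'c'), (2, '')]


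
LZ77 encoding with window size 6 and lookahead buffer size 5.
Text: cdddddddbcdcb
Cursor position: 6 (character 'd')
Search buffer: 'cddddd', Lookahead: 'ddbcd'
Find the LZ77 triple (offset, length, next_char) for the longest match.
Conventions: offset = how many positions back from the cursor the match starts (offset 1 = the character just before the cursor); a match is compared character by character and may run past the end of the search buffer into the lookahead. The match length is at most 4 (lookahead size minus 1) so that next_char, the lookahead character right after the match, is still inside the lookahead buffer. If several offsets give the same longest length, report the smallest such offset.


Try each offset into the search buffer:
  offset=1 (pos 5, char 'd'): match length 2
  offset=2 (pos 4, char 'd'): match length 2
  offset=3 (pos 3, char 'd'): match length 2
  offset=4 (pos 2, char 'd'): match length 2
  offset=5 (pos 1, char 'd'): match length 2
  offset=6 (pos 0, char 'c'): match length 0
Longest match has length 2, found at offsets 1, 2, 3, 4, 5; take the smallest, offset 1.
next_char = character at position 6 + 2 = 8 -> 'b'

Best match: offset=1, length=2 (matching 'dd' starting at position 5)
LZ77 triple: (1, 2, 'b')


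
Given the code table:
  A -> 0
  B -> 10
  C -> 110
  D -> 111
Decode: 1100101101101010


Decoding:
110 -> C
0 -> A
10 -> B
110 -> C
110 -> C
10 -> B
10 -> B


Result: CABCCBB


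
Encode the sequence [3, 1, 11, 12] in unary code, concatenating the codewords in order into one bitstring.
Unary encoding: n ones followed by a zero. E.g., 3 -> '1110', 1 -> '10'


Encode each number as n ones followed by a terminating 0:
  3 -> 1110 (4 bits)
  1 -> 10 (2 bits)
  11 -> 111111111110 (12 bits)
  12 -> 1111111111110 (13 bits)
Total length = 4 + 2 + 12 + 13 = 31 bits.

Unary([3, 1, 11, 12]) = 1110101111111111101111111111110 (31 bits)


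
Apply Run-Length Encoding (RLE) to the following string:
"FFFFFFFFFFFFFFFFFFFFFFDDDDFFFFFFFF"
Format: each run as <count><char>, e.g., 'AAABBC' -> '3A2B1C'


Scanning runs left to right:
  i=0: run of 'F' x 22 -> '22F'
  i=22: run of 'D' x 4 -> '4D'
  i=26: run of 'F' x 8 -> '8F'

RLE = 22F4D8F


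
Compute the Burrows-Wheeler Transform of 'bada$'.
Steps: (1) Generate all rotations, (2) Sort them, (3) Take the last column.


Rotations (sorted):
  0: $bada -> last char: a
  1: a$bad -> last char: d
  2: ada$b -> last char: b
  3: bada$ -> last char: $
  4: da$ba -> last char: a


BWT = adb$a


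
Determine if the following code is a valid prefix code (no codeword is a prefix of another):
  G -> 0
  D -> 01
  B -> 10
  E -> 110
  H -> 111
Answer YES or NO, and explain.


Checking each pair (does one codeword prefix another?):
  G='0' vs D='01': prefix -- VIOLATION

NO -- this is NOT a valid prefix code. G (0) is a prefix of D (01).


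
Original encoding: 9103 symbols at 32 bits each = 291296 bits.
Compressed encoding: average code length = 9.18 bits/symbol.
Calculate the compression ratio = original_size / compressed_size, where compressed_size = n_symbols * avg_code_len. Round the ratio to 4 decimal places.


original_size = n_symbols * orig_bits = 9103 * 32 = 291296 bits
compressed_size = n_symbols * avg_code_len = 9103 * 9.18 = 83565.54 bits
ratio = original_size / compressed_size = 291296 / 83565.54 = 3.4858

Compression ratio = 3.4858


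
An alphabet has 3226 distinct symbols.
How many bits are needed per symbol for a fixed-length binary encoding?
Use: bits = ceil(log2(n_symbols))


log2(3226) = 11.6555
Bracket: 2^11 = 2048 < 3226 <= 2^12 = 4096
So ceil(log2(3226)) = 12

bits = ceil(log2(3226)) = ceil(11.6555) = 12 bits


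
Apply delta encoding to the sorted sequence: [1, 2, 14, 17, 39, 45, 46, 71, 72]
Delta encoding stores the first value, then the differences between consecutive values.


First value: 1
Deltas:
  2 - 1 = 1
  14 - 2 = 12
  17 - 14 = 3
  39 - 17 = 22
  45 - 39 = 6
  46 - 45 = 1
  71 - 46 = 25
  72 - 71 = 1


Delta encoded: [1, 1, 12, 3, 22, 6, 1, 25, 1]


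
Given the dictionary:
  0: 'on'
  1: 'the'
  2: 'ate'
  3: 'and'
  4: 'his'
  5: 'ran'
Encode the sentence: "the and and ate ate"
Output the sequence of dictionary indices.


Look up each word in the dictionary:
  'the' -> 1
  'and' -> 3
  'and' -> 3
  'ate' -> 2
  'ate' -> 2

Encoded: [1, 3, 3, 2, 2]


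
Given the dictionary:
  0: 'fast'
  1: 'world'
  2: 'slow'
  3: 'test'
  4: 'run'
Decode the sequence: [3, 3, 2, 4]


Look up each index in the dictionary:
  3 -> 'test'
  3 -> 'test'
  2 -> 'slow'
  4 -> 'run'

Decoded: "test test slow run"


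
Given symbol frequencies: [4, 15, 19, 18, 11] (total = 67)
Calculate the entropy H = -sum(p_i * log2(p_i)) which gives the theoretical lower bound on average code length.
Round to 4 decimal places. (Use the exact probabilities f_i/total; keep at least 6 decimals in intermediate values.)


Per-symbol terms -p_i * log2(p_i) with p_i = f_i/67:
  p = 4/67 = 0.059701: log2(p) = -4.066089, -p*log2(p) = 0.242752
  p = 15/67 = 0.223881: log2(p) = -2.159199, -p*log2(p) = 0.483403
  p = 19/67 = 0.283582: log2(p) = -1.818162, -p*log2(p) = 0.515598
  p = 18/67 = 0.268657: log2(p) = -1.896164, -p*log2(p) = 0.509417
  p = 11/67 = 0.164179: log2(p) = -2.606658, -p*log2(p) = 0.427959
H = 0.242752 + 0.483403 + 0.515598 + 0.509417 + 0.427959 = 2.179129

H = 2.1791 bits/symbol


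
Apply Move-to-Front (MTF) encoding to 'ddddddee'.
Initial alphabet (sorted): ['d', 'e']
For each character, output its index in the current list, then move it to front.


MTF encoding:
'd': index 0 in ['d', 'e'] -> ['d', 'e']
'd': index 0 in ['d', 'e'] -> ['d', 'e']
'd': index 0 in ['d', 'e'] -> ['d', 'e']
'd': index 0 in ['d', 'e'] -> ['d', 'e']
'd': index 0 in ['d', 'e'] -> ['d', 'e']
'd': index 0 in ['d', 'e'] -> ['d', 'e']
'e': index 1 in ['d', 'e'] -> ['e', 'd']
'e': index 0 in ['e', 'd'] -> ['e', 'd']


Output: [0, 0, 0, 0, 0, 0, 1, 0]


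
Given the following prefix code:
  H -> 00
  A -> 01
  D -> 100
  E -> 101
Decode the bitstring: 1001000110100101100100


Decoding step by step:
Bits 100 -> D
Bits 100 -> D
Bits 01 -> A
Bits 101 -> E
Bits 00 -> H
Bits 101 -> E
Bits 100 -> D
Bits 100 -> D


Decoded message: DDAEHEDD


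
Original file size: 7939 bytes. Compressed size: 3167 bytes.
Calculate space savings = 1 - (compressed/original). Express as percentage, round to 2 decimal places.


ratio = compressed/original = 3167/7939 = 0.398917
savings = 1 - ratio = 1 - 0.398917 = 0.601083
as a percentage: 0.601083 * 100 = 60.11%

Space savings = 1 - 3167/7939 = 60.11%


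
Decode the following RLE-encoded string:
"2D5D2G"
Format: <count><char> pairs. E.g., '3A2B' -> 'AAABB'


Expanding each <count><char> pair:
  2D -> 'DD'
  5D -> 'DDDDD'
  2G -> 'GG'

Decoded = DDDDDDDGG


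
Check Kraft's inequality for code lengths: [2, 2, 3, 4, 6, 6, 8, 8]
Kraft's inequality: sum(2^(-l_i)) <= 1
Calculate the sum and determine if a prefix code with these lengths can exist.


Sum = 2^(-2) + 2^(-2) + 2^(-3) + 2^(-4) + 2^(-6) + 2^(-6) + 2^(-8) + 2^(-8)
    = 0.25 + 0.25 + 0.125 + 0.0625 + 0.015625 + 0.015625 + 0.00390625 + 0.00390625
    = 186/256 = 0.7265625
Since 0.7265625 <= 1, Kraft's inequality IS satisfied.
A prefix code with these lengths CAN exist.

Kraft sum = 0.7265625. Satisfied.


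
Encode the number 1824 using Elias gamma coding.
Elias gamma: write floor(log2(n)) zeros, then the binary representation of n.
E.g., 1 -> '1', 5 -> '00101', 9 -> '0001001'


num_bits = floor(log2(1824)) + 1 = 11
leading_zeros = num_bits - 1 = 10
binary(1824) = 11100100000

Elias gamma(1824) = '0000000000' + '11100100000' = 000000000011100100000 (21 bits)


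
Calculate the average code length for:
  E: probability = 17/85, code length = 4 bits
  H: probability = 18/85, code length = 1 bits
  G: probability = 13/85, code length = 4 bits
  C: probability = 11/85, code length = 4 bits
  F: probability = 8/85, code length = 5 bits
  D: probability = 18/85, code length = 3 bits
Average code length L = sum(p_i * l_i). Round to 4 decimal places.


Weighted contributions p_i * l_i:
  E: (17/85) * 4 = 68/85
  H: (18/85) * 1 = 18/85
  G: (13/85) * 4 = 52/85
  C: (11/85) * 4 = 44/85
  F: (8/85) * 5 = 40/85
  D: (18/85) * 3 = 54/85
Sum = (68 + 18 + 52 + 44 + 40 + 54)/85 = 276/85

L = 276/85 = 3.2471 bits/symbol


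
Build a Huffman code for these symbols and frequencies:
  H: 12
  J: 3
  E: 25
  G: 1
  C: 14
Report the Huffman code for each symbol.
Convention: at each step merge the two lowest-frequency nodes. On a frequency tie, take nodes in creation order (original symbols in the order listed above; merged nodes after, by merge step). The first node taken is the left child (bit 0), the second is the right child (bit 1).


Huffman tree construction:
Step 1: Merge G(1) + J(3) = 4
Step 2: Merge (G+J)(4) + H(12) = 16
Step 3: Merge C(14) + ((G+J)+H)(16) = 30
Step 4: Merge E(25) + (C+((G+J)+H))(30) = 55
Read each symbol's code off the tree from the root (left child = 0, right child = 1).

Codes:
  H: 111 (length 3)
  J: 1101 (length 4)
  E: 0 (length 1)
  G: 1100 (length 4)
  C: 10 (length 2)
Average code length: 105/55 = 1.9091 bits/symbol


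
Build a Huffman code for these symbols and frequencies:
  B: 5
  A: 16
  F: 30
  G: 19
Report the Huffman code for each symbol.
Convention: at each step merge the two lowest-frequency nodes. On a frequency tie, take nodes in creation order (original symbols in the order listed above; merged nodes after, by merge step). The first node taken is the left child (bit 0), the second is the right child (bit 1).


Huffman tree construction:
Step 1: Merge B(5) + A(16) = 21
Step 2: Merge G(19) + (B+A)(21) = 40
Step 3: Merge F(30) + (G+(B+A))(40) = 70
Read each symbol's code off the tree from the root (left child = 0, right child = 1).

Codes:
  B: 110 (length 3)
  A: 111 (length 3)
  F: 0 (length 1)
  G: 10 (length 2)
Average code length: 131/70 = 1.8714 bits/symbol


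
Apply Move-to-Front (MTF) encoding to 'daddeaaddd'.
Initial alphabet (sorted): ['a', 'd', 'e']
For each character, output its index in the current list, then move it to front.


MTF encoding:
'd': index 1 in ['a', 'd', 'e'] -> ['d', 'a', 'e']
'a': index 1 in ['d', 'a', 'e'] -> ['a', 'd', 'e']
'd': index 1 in ['a', 'd', 'e'] -> ['d', 'a', 'e']
'd': index 0 in ['d', 'a', 'e'] -> ['d', 'a', 'e']
'e': index 2 in ['d', 'a', 'e'] -> ['e', 'd', 'a']
'a': index 2 in ['e', 'd', 'a'] -> ['a', 'e', 'd']
'a': index 0 in ['a', 'e', 'd'] -> ['a', 'e', 'd']
'd': index 2 in ['a', 'e', 'd'] -> ['d', 'a', 'e']
'd': index 0 in ['d', 'a', 'e'] -> ['d', 'a', 'e']
'd': index 0 in ['d', 'a', 'e'] -> ['d', 'a', 'e']


Output: [1, 1, 1, 0, 2, 2, 0, 2, 0, 0]


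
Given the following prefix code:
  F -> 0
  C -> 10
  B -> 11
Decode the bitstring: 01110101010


Decoding step by step:
Bits 0 -> F
Bits 11 -> B
Bits 10 -> C
Bits 10 -> C
Bits 10 -> C
Bits 10 -> C


Decoded message: FBCCCC


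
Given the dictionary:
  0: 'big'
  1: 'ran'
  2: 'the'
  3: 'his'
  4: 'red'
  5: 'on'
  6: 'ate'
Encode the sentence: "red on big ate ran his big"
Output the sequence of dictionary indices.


Look up each word in the dictionary:
  'red' -> 4
  'on' -> 5
  'big' -> 0
  'ate' -> 6
  'ran' -> 1
  'his' -> 3
  'big' -> 0

Encoded: [4, 5, 0, 6, 1, 3, 0]


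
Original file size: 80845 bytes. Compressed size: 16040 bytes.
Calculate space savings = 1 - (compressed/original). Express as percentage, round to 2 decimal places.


ratio = compressed/original = 16040/80845 = 0.198404
savings = 1 - ratio = 1 - 0.198404 = 0.801596
as a percentage: 0.801596 * 100 = 80.16%

Space savings = 1 - 16040/80845 = 80.16%


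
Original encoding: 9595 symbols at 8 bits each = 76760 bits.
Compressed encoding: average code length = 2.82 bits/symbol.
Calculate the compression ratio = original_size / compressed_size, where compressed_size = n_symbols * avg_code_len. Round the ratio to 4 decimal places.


original_size = n_symbols * orig_bits = 9595 * 8 = 76760 bits
compressed_size = n_symbols * avg_code_len = 9595 * 2.82 = 27057.9 bits
ratio = original_size / compressed_size = 76760 / 27057.9 = 2.8369

Compression ratio = 2.8369


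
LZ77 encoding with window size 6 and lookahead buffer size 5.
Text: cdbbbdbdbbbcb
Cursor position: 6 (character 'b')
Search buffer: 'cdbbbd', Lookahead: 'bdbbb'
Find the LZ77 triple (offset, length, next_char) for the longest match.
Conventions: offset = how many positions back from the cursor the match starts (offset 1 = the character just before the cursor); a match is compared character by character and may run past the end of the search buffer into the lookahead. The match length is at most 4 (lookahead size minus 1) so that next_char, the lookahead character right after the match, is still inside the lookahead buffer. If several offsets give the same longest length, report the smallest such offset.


Try each offset into the search buffer:
  offset=1 (pos 5, char 'd'): match length 0
  offset=2 (pos 4, char 'b'): match length 3
  offset=3 (pos 3, char 'b'): match length 1
  offset=4 (pos 2, char 'b'): match length 1
  offset=5 (pos 1, char 'd'): match length 0
  offset=6 (pos 0, char 'c'): match length 0
Longest match has length 3 at offset 2.
next_char = character at position 6 + 3 = 9 -> 'b'

Best match: offset=2, length=3 (matching 'bdb' starting at position 4)
LZ77 triple: (2, 3, 'b')
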